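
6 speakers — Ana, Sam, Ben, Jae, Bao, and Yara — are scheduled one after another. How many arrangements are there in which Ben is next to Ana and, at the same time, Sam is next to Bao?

96

Treat {Ben,Ana} as one block (2 orders) and {Sam,Bao} as another (2 orders).
That leaves 4 units to arrange: 2 × 2 × 4! = 4 × 24 = 96.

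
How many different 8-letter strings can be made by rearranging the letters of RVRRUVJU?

The 8 letters of RVRRUVJU have repeats: R appearing 3 times, U appearing twice, and V appearing twice.
So there are 8! / (3!·2!·2!) = 1680 distinguishable arrangements.

1680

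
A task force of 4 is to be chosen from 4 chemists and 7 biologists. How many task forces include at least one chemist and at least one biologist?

Total 4-person selections from all 11: C(11,4) = 330.
Selections missing a whole group: no chemists → C(7,4) = 35; no biologists → C(4,4) = 1.
Both groups omitted at once is impossible, so 330 − 36 = 294.

294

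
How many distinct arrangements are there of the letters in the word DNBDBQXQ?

The 8 letters of DNBDBQXQ have repeats: B appearing twice, D appearing twice, and Q appearing twice.
The number of distinct arrangements is 8!/(2!·2!·2!) = 40320/8 = 5040.

5040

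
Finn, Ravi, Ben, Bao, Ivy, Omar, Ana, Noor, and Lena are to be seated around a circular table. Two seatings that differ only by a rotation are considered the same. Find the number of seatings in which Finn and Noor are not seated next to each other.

30240

Without the restriction there are (8)! = 40320 seatings.
Those with Finn next to Noor: fuse the pair into one unit and seat 8 units around a circle — 2·(7)! = 10080.
Subtracting, 40320 − 10080 = 30240.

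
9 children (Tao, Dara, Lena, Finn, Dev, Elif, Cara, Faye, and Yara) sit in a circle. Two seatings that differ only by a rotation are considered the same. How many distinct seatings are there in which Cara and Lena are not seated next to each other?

30240

All circular seatings of 9 people number (8)! = 40320.
Seatings with Cara beside Lena: treat them as a block with 2 internal orders, giving 2 × (7)! = 10080.
Subtracting, 40320 − 10080 = 30240.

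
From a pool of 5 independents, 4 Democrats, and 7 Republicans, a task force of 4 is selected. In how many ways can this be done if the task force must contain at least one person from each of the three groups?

910

Unrestricted: C(16,4) = 1820 ways to pick any 4 of the 16.
Selections missing a whole group: no independents → C(11,4) = 330; no Democrats → C(12,4) = 495; no Republicans → C(9,4) = 126.
Add back selections omitting two groups (i.e. drawn from a single group): C(5,4) + C(4,4) + C(7,4) = 41.
By inclusion–exclusion: 1820 − 951 + 41 = 910.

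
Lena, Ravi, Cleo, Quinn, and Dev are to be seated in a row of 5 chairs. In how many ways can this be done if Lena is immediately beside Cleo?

48

Glue Lena and Cleo into one block (2 internal orders), leaving 4 units to arrange in a row.
So the count is 2·(4)! = 48.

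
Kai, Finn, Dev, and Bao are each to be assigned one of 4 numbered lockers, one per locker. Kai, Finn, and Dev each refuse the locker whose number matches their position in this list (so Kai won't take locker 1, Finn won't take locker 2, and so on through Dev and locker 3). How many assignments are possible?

Let Aᵢ (for i ∈ {1, 2, 3}) be the placements that put person i in their forbidden locker. Any j of these fix j positions, leaving (4−j)! ways to fill the rest, and there are C(3,j) ways to pick which j.
By inclusion–exclusion, the number of valid placements is Σ_{j=0}^{3} (−1)^j C(3,j)·(4−j)!.
Computing: 24 − 18 + 6 − 1 = 11.

11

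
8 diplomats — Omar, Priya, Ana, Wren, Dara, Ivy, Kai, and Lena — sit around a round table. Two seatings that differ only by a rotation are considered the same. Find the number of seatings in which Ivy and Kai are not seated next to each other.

All circular seatings of 8 people number (7)! = 5040.
Seatings with Ivy beside Kai: treat them as a block with 2 internal orders, giving 2 × (6)! = 1440.
Subtracting, 5040 − 1440 = 3600.

3600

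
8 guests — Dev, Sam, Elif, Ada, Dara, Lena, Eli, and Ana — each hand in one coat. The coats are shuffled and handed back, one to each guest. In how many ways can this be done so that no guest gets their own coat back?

Count assignments avoiding every fixed point. For any j of the 8 guests fixed to their own coat, the other 8−j can be arranged in (8−j)! ways.
By inclusion–exclusion this is Σ_{j=0}^{8} (−1)^j C(8,j)·(8−j)!.
Computing: 40320 − 40320 + 20160 − 6720 + 1680 − 336 + 56 − 8 + 1 = 14833.

14833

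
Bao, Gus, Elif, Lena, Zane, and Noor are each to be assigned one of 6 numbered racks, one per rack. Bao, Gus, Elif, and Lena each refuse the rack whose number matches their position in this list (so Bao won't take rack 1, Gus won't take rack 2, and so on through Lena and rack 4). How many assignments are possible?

Let Aᵢ (for 1 ≤ i ≤ 4) be the placements that put person i in their forbidden rack. Any j of these fix j positions, leaving (6−j)! ways to fill the rest, and there are C(4,j) ways to pick which j.
By inclusion–exclusion, the number of valid placements is Σ_{j=0}^{4} (−1)^j C(4,j)·(6−j)!.
Computing: 720 − 480 + 144 − 24 + 2 = 362.

362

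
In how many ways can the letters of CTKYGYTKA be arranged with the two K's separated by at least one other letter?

Total arrangements of CTKYGYTKA: 9!/(2!·2!·2!) = 45360.
Arrangements with the K's together: treat KK as one letter, giving (8)!/(2!·2!) = 10080.
Hence 45360 − 10080 = 35280.

35280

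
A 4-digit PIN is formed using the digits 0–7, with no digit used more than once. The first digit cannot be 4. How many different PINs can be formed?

The first digit has 8−1 = 7 choices (anything except 4).
The remaining 3 digits are filled from the other 7 symbols without repetition: 7 × 6 × 5 = 210.
Total: 7 × 210 = 1470.

1470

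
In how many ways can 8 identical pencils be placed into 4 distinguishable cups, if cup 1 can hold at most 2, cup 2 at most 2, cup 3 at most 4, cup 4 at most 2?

By stars and bars, unrestricted non-negative solutions to x_1+…+x_4 = 8 number C(8+3,3) = 165.
Subtract solutions that violate a single cap (substitute x_i' = x_i − (cap_i+1)): x_1 ≥ 3 gives C(8,3) = 56; x_2 ≥ 3 gives C(8,3) = 56; x_3 ≥ 5 gives C(6,3) = 20; x_4 ≥ 3 gives C(8,3) = 56. Together 188.
Add back pairs where two caps are both exceeded: 10 + 1 + 10 + 1 + 10 + 1 = 33.
By inclusion–exclusion the count is 165 − 188 + 33 = 10.

10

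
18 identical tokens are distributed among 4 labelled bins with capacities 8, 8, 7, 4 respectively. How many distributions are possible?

Ignoring the caps, the number of non-negative solutions to x_1+…+x_4 = 18 is C(21,3) = 1330.
Subtract solutions that violate a single cap (substitute x_i' = x_i − (cap_i+1)): x_1 ≥ 9 gives C(12,3) = 220; x_2 ≥ 9 gives C(12,3) = 220; x_3 ≥ 8 gives C(13,3) = 286; x_4 ≥ 5 gives C(16,3) = 560. Together 1286.
Add back pairs where two caps are both exceeded: 1 + 4 + 35 + 4 + 35 + 56 = 135.
By inclusion–exclusion the count is 1330 − 1286 + 135 = 179.

179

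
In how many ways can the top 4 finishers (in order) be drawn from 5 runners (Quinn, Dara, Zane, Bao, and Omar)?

120

This is an ordered selection of 4 from 5: P(5,4).
That gives 5 × 4 × 3 × 2 = 120.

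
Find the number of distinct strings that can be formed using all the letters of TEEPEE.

30

TEEPEE has 6 letters with E appearing 4 times.
Dividing 6! = 720 by 4! = 24 for the repeated letters gives 30.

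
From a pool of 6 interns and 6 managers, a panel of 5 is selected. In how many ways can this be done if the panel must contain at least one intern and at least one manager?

With no constraint there are C(12,5) = 792 possible selections.
Subtract selections that omit an entire group: no interns → C(6,5) = 6; no managers → C(6,5) = 6.
Both groups omitted at once is impossible, so 792 − 12 = 780.

780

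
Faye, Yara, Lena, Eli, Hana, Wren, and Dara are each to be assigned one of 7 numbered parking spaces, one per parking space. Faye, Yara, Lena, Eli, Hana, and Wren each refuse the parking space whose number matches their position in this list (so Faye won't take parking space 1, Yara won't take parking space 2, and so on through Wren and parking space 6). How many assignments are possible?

2119

Let Aᵢ (for 1 ≤ i ≤ 6) be the placements that put person i in their forbidden parking space. Any j of these fix j positions, leaving (7−j)! ways to fill the rest, and there are C(6,j) ways to pick which j.
By inclusion–exclusion, the number of valid placements is Σ_{j=0}^{6} (−1)^j C(6,j)·(7−j)!.
Computing: 5040 − 4320 + 1800 − 480 + 90 − 12 + 1 = 2119.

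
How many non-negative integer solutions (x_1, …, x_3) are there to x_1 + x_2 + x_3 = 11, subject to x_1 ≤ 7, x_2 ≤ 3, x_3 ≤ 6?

18

By stars and bars, unrestricted non-negative solutions to x_1+…+x_3 = 11 number C(11+2,2) = 78.
Subtract solutions that violate a single cap (substitute x_i' = x_i − (cap_i+1)): x_1 ≥ 8 gives C(5,2) = 10; x_2 ≥ 4 gives C(9,2) = 36; x_3 ≥ 7 gives C(6,2) = 15. Together 61.
Add back pairs where two caps are both exceeded: 0 + 0 + 1 = 1.
By inclusion–exclusion the count is 78 − 61 + 1 = 18.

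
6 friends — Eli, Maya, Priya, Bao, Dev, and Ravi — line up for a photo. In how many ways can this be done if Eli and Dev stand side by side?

240

Glue Eli and Dev into one block (2 internal orders), leaving 5 units to arrange in a row.
That gives 2 × 5! = 2 × 120 = 240.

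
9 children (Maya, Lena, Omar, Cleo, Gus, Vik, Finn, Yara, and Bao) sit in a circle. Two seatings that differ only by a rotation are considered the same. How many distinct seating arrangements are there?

Fix one person's seat to break rotational symmetry; the remaining 8 people can be arranged in (8)! = 40320 ways.

40320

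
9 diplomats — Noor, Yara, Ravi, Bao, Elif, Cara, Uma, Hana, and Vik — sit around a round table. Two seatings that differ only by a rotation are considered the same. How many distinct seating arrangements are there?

Seat Noor anywhere (absorbing the rotational symmetry), then permute the other 8: (8)! = 40320.

40320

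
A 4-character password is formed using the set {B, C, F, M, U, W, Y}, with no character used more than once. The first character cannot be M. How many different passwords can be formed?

The first character has 7−1 = 6 choices (anything except M).
The remaining 3 characters are filled from the other 6 symbols without repetition: 6 × 5 × 4 = 120.
Total: 6 × 120 = 720.

720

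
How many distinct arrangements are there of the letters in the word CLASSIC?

Letter multiplicities in CLASSIC: A×1, C×2, I×1, L×1, S×2.
So there are 7! / (2!·2!) = 1260 distinguishable arrangements.

1260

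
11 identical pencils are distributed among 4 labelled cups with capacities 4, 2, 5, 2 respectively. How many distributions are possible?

Without the upper bounds there are C(14,3) = 364 ways to split 11 among 4 cups.
Subtract solutions that violate a single cap (substitute x_i' = x_i − (cap_i+1)): x_1 ≥ 5 gives C(9,3) = 84; x_2 ≥ 3 gives C(11,3) = 165; x_3 ≥ 6 gives C(8,3) = 56; x_4 ≥ 3 gives C(11,3) = 165. Together 470.
Add back pairs where two caps are both exceeded: 20 + 1 + 20 + 10 + 56 + 10 = 117.
Subtract triples: 0 + 1 + 0 + 0 = 1.
By inclusion–exclusion the count is 364 − 470 + 117 − 1 = 10.

10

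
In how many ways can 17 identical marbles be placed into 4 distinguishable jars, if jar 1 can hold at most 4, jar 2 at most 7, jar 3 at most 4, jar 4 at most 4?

10

Ignoring the caps, the number of non-negative solutions to x_1+…+x_4 = 17 is C(20,3) = 1140.
Subtract solutions that violate a single cap (substitute x_i' = x_i − (cap_i+1)): x_1 ≥ 5 gives C(15,3) = 455; x_2 ≥ 8 gives C(12,3) = 220; x_3 ≥ 5 gives C(15,3) = 455; x_4 ≥ 5 gives C(15,3) = 455. Together 1585.
Add back pairs where two caps are both exceeded: 35 + 120 + 120 + 35 + 35 + 120 = 465.
Subtract triples: 0 + 0 + 10 + 0 = 10.
By inclusion–exclusion the count is 1140 − 1585 + 465 − 10 = 10.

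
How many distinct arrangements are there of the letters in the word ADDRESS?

Letter multiplicities in ADDRESS: A×1, D×2, E×1, R×1, S×2.
The number of distinct arrangements is 7!/(2!·2!) = 5040/4 = 1260.

1260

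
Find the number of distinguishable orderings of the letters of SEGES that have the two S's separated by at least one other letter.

18

Total arrangements of SEGES: 5!/(2!·2!) = 30.
Arrangements with the S's together: treat SS as one letter, giving (4)!/(2!) = 12.
Subtracting, 30 − 12 = 18 arrangements keep the S's apart.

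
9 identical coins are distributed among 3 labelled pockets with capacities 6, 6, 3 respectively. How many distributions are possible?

Without the upper bounds there are C(11,2) = 55 ways to split 9 among 3 pockets.
Subtract solutions that violate a single cap (substitute x_i' = x_i − (cap_i+1)): x_1 ≥ 7 gives C(4,2) = 6; x_2 ≥ 7 gives C(4,2) = 6; x_3 ≥ 4 gives C(7,2) = 21. Together 33.
No two caps can be exceeded simultaneously, so the pair terms are all 0.
By inclusion–exclusion the count is 55 − 33 + 0 = 22.

22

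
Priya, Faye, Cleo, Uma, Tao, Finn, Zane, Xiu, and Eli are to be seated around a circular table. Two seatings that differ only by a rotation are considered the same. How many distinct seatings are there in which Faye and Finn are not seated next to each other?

Without the restriction there are (8)! = 40320 seatings.
Those with Faye next to Finn: fuse the pair into one unit and seat 8 units around a circle — 2·(7)! = 10080.
Subtracting, 40320 − 10080 = 30240.

30240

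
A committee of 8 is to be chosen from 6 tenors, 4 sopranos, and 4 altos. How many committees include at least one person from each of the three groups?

Total 8-person selections from all 14: C(14,8) = 3003.
Selections missing a whole group: no tenors → C(8,8) = 1; no sopranos → C(10,8) = 45; no altos → C(10,8) = 45.
Add back selections omitting two groups (i.e. drawn from a single group): C(6,8) + C(4,8) + C(4,8) = 0.
By inclusion–exclusion: 3003 − 91 + 0 = 2912.

2912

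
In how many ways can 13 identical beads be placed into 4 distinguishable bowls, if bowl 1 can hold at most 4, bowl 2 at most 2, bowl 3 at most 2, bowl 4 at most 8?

18

Ignoring the caps, the number of non-negative solutions to x_1+…+x_4 = 13 is C(16,3) = 560.
Subtract solutions that violate a single cap (substitute x_i' = x_i − (cap_i+1)): x_1 ≥ 5 gives C(11,3) = 165; x_2 ≥ 3 gives C(13,3) = 286; x_3 ≥ 3 gives C(13,3) = 286; x_4 ≥ 9 gives C(7,3) = 35. Together 772.
Add back pairs where two caps are both exceeded: 56 + 56 + 0 + 120 + 4 + 4 = 240.
Subtract triples: 10 + 0 + 0 + 0 = 10.
By inclusion–exclusion the count is 560 − 772 + 240 − 10 = 18.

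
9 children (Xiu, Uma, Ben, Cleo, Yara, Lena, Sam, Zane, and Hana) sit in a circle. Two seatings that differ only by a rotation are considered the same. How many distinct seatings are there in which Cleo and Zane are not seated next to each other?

All circular seatings of 9 people number (8)! = 40320.
Seatings with Cleo beside Zane: treat them as a block with 2 internal orders, giving 2 × (7)! = 10080.
Subtracting, 40320 − 10080 = 30240.

30240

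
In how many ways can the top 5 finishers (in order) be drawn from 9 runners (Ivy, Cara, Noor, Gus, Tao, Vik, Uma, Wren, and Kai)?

15120

This is an ordered selection of 5 from 9: P(9,5).
That gives 9 × 8 × 7 × 6 × 5 = 15120.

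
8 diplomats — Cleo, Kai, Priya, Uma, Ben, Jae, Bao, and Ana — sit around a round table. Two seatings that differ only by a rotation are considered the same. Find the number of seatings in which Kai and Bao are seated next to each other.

Glue Kai and Bao into a block (2 internal orders). Seating 7 units around a circle gives (6)! arrangements.
So 2 × (6)! = 2 × 720 = 1440.

1440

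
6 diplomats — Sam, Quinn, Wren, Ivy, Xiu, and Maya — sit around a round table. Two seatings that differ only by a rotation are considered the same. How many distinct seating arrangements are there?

120

Around a circle, 6 distinct people have 6!/6 = (5)! = 120 rotationally distinct seatings.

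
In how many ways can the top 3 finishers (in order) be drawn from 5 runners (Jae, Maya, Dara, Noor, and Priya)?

60

There are 5 choices for 1st place, 4 for 2nd, and 3 for 3rd.
That gives 5 × 4 × 3 = 60.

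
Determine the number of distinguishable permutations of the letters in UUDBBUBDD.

1680

UUDBBUBDD has 9 letters with B appearing 3 times, D appearing 3 times, and U appearing 3 times.
Dividing 9! = 362880 by 3!·3!·3! = 216 for the repeated letters gives 1680.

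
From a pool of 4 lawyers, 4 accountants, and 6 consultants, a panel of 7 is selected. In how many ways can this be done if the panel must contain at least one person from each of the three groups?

3184

Total 7-person selections from all 14: C(14,7) = 3432.
Selections missing a whole group: no lawyers → C(10,7) = 120; no accountants → C(10,7) = 120; no consultants → C(8,7) = 8.
Add back selections omitting two groups (i.e. drawn from a single group): C(4,7) + C(4,7) + C(6,7) = 0.
By inclusion–exclusion: 3432 − 248 + 0 = 3184.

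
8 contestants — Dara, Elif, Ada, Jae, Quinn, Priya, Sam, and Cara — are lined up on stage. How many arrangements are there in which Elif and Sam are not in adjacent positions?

There are 8! = 40320 arrangements in all. If Elif and Sam are adjacent, merging them into one block gives 2·(7)! = 10080 arrangements.
Complementary counting: 40320 − 10080 = 30240.

30240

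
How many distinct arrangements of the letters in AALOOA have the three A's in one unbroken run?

Treat the 3 copies of A as a single block. The multiset to arrange is then {AAA, L, O, O}, 4 items in all.
That gives (4)!/(2!) = 12 arrangements.

12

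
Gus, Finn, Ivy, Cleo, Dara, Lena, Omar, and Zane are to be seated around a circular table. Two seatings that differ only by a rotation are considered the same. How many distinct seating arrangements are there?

Fix one person's seat to break rotational symmetry; the remaining 7 people can be arranged in (7)! = 5040 ways.

5040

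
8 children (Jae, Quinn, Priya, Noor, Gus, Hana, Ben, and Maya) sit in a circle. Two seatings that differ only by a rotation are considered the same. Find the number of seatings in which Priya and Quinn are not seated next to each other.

3600

All circular seatings of 8 people number (7)! = 5040.
Those with Priya next to Quinn: fuse the pair into one unit and seat 7 units around a circle — 2·(6)! = 1440.
Subtracting, 5040 − 1440 = 3600.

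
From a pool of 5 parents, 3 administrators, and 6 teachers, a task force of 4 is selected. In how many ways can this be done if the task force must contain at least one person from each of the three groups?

495

Unrestricted: C(14,4) = 1001 ways to pick any 4 of the 14.
Subtract selections that omit an entire group: no parents → C(9,4) = 126; no administrators → C(11,4) = 330; no teachers → C(8,4) = 70.
Add back selections omitting two groups (i.e. drawn from a single group): C(5,4) + C(3,4) + C(6,4) = 20.
By inclusion–exclusion: 1001 − 526 + 20 = 495.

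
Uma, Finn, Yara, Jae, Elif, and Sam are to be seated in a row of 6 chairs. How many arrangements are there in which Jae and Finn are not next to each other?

Of the 6! = 720 arrangements, those with Jae and Finn adjacent number 2 × 5! = 240 (treat the pair as a block with 2 internal orders).
Complementary counting: 720 − 240 = 480.

480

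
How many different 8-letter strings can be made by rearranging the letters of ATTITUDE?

ATTITUDE has 8 letters with T appearing 3 times.
Dividing 8! = 40320 by 3! = 6 for the repeated letters gives 6720.

6720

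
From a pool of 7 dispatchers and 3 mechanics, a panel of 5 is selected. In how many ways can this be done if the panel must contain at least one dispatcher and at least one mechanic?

231

Unrestricted: C(10,5) = 252 ways to pick any 5 of the 10.
Subtract selections that omit an entire group: no dispatchers → C(3,5) = 0; no mechanics → C(7,5) = 21.
Both groups omitted at once is impossible, so 252 − 21 = 231.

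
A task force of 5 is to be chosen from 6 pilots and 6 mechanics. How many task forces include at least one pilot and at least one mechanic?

780

With no constraint there are C(12,5) = 792 possible selections.
Subtract selections that omit an entire group: no pilots → C(6,5) = 6; no mechanics → C(6,5) = 6.
Both groups omitted at once is impossible, so 792 − 12 = 780.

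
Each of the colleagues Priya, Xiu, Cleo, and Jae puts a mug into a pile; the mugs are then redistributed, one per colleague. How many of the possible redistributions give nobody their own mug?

Let Aᵢ be the assignments in which colleague i gets their own mug. We want the size of the complement of A₁∪…∪A_4.
By inclusion–exclusion this is Σ_{j=0}^{4} (−1)^j C(4,j)·(4−j)!.
Computing: 24 − 24 + 12 − 4 + 1 = 9.

9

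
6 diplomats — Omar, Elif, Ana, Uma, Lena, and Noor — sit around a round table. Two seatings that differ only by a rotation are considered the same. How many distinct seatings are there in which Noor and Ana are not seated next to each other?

Without the restriction there are (5)! = 120 seatings.
Those with Noor next to Ana: fuse the pair into one unit and seat 5 units around a circle — 2·(4)! = 48.
Subtracting, 120 − 48 = 72.

72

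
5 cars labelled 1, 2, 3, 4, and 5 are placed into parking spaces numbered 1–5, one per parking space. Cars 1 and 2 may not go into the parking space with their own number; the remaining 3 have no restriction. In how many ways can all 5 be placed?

78

Let Aᵢ (for i ∈ {1, 2}) be the placements that put car i in its forbidden parking space. Any j of these fix j positions, leaving (5−j)! ways to fill the rest, and there are C(2,j) ways to pick which j.
By inclusion–exclusion, the number of valid placements is Σ_{j=0}^{2} (−1)^j C(2,j)·(5−j)!.
Computing: 120 − 48 + 6 = 78.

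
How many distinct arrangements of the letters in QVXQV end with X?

Fix X in the last position and arrange the remaining 4 letters.
Those 4 letters have Q appearing twice and V appearing twice, giving (4)!/(2!·2!) = 6.

6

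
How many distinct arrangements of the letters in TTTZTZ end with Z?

5

With the last slot taken by Z, it remains to arrange the other 5 letters (TTTTZ).
Those 5 letters have T appearing 4 times, giving (5)!/(4!) = 5.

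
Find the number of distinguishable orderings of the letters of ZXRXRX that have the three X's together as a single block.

12

Treat the 3 copies of X as a single block. The multiset to arrange is then {XXX, R, R, Z}, 4 items in all.
That gives (4)!/(2!) = 12 arrangements.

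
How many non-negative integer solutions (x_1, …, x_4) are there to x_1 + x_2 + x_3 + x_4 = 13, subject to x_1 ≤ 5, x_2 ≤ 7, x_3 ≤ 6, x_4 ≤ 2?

By stars and bars, unrestricted non-negative solutions to x_1+…+x_4 = 13 number C(13+3,3) = 560.
Subtract solutions that violate a single cap (substitute x_i' = x_i − (cap_i+1)): x_1 ≥ 6 gives C(10,3) = 120; x_2 ≥ 8 gives C(8,3) = 56; x_3 ≥ 7 gives C(9,3) = 84; x_4 ≥ 3 gives C(13,3) = 286. Together 546.
Add back pairs where two caps are both exceeded: 0 + 1 + 35 + 0 + 10 + 20 = 66.
By inclusion–exclusion the count is 560 − 546 + 66 = 80.

80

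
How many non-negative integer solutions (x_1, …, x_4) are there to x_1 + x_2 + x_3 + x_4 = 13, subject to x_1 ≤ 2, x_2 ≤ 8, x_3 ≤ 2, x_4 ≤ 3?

Ignoring the caps, the number of non-negative solutions to x_1+…+x_4 = 13 is C(16,3) = 560.
Subtract solutions that violate a single cap (substitute x_i' = x_i − (cap_i+1)): x_1 ≥ 3 gives C(13,3) = 286; x_2 ≥ 9 gives C(7,3) = 35; x_3 ≥ 3 gives C(13,3) = 286; x_4 ≥ 4 gives C(12,3) = 220. Together 827.
Add back pairs where two caps are both exceeded: 4 + 120 + 84 + 4 + 1 + 84 = 297.
Subtract triples: 0 + 0 + 20 + 0 = 20.
By inclusion–exclusion the count is 560 − 827 + 297 − 20 = 10.

10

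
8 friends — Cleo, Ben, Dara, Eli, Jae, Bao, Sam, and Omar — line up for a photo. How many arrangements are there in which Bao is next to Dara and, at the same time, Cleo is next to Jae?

Treat {Bao,Dara} as one block (2 orders) and {Cleo,Jae} as another (2 orders).
That leaves 6 units to arrange: 2 × 2 × 6! = 4 × 720 = 2880.

2880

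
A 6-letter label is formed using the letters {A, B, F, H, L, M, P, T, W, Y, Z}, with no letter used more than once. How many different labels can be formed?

This is a permutation of 6 out of 11: P(11,6) = 11!/5!.
11 × 10 × 9 × 8 × 7 × 6 = 332640.

332640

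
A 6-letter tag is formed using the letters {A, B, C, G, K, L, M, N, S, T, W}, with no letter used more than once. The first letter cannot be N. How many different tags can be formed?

302400

The first letter has 11−1 = 10 choices (anything except N).
The remaining 5 letters are filled from the other 10 symbols without repetition: 10 × 9 × 8 × 7 × 6 = 30240.
Total: 10 × 30240 = 302400.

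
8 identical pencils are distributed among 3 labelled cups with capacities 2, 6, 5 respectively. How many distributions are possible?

Without the upper bounds there are C(10,2) = 45 ways to split 8 among 3 cups.
Subtract solutions that violate a single cap (substitute x_i' = x_i − (cap_i+1)): x_1 ≥ 3 gives C(7,2) = 21; x_2 ≥ 7 gives C(3,2) = 3; x_3 ≥ 6 gives C(4,2) = 6. Together 30.
No two caps can be exceeded simultaneously, so the pair terms are all 0.
By inclusion–exclusion the count is 45 − 30 + 0 = 15.

15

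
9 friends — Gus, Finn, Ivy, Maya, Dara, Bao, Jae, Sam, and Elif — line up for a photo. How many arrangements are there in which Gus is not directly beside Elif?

There are 9! = 362880 arrangements in all. If Gus and Elif are adjacent, merging them into one block gives 2·(8)! = 80640 arrangements.
Complementary counting: 362880 − 80640 = 282240.

282240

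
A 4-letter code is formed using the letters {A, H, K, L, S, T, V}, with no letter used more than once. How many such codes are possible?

With no repetition, fill the 4 letters in order: 7 choices, then 6, down to 4.
That product is 7 × 6 × 5 × 4 = 840.

840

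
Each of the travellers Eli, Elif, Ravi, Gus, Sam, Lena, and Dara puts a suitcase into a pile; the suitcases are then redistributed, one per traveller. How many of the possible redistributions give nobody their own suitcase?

This is the derangement count D_7: permutations of 7 items with no fixed point.
By inclusion–exclusion this is Σ_{j=0}^{7} (−1)^j C(7,j)·(7−j)!.
Computing: 5040 − 5040 + 2520 − 840 + 210 − 42 + 7 − 1 = 1854.

1854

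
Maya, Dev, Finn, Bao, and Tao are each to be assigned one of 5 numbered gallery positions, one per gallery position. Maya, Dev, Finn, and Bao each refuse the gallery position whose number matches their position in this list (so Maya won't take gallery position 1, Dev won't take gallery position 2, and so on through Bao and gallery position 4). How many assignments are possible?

Let Aᵢ (for 1 ≤ i ≤ 4) be the placements that put person i in their forbidden gallery position. Any j of these fix j positions, leaving (5−j)! ways to fill the rest, and there are C(4,j) ways to pick which j.
By inclusion–exclusion, the number of valid placements is Σ_{j=0}^{4} (−1)^j C(4,j)·(5−j)!.
Computing: 120 − 96 + 36 − 8 + 1 = 53.

53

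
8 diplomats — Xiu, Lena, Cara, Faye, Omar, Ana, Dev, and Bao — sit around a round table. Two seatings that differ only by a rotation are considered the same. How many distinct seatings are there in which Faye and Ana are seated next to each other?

Glue Faye and Ana into a block (2 internal orders). Seating 7 units around a circle gives (6)! arrangements.
So 2 × (6)! = 2 × 720 = 1440.

1440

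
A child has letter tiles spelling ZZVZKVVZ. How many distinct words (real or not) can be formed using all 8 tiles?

The 8 letters of ZZVZKVVZ have repeats: V appearing 3 times and Z appearing 4 times.
So there are 8! / (4!·3!) = 280 distinguishable arrangements.

280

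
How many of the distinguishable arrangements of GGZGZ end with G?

Fix G in the last position and arrange the remaining 4 letters.
Those 4 letters have G appearing twice and Z appearing twice, giving (4)!/(2!·2!) = 6.

6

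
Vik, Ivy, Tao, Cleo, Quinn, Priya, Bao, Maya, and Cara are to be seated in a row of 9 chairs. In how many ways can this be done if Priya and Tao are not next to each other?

There are 9! = 362880 arrangements in all. If Priya and Tao are adjacent, merging them into one block gives 2·(8)! = 80640 arrangements.
Complementary counting: 362880 − 80640 = 282240.

282240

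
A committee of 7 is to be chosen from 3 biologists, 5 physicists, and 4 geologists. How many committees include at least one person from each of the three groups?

747

Unrestricted: C(12,7) = 792 ways to pick any 7 of the 12.
Subtract selections that omit an entire group: no biologists → C(9,7) = 36; no physicists → C(7,7) = 1; no geologists → C(8,7) = 8.
Add back selections omitting two groups (i.e. drawn from a single group): C(3,7) + C(5,7) + C(4,7) = 0.
By inclusion–exclusion: 792 − 45 + 0 = 747.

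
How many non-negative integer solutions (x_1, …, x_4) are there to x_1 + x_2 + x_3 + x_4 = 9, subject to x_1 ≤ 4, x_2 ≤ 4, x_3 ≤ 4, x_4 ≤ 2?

By stars and bars, unrestricted non-negative solutions to x_1+…+x_4 = 9 number C(9+3,3) = 220.
Subtract solutions that violate a single cap (substitute x_i' = x_i − (cap_i+1)): x_1 ≥ 5 gives C(7,3) = 35; x_2 ≥ 5 gives C(7,3) = 35; x_3 ≥ 5 gives C(7,3) = 35; x_4 ≥ 3 gives C(9,3) = 84. Together 189.
Add back pairs where two caps are both exceeded: 0 + 0 + 4 + 0 + 4 + 4 = 12.
By inclusion–exclusion the count is 220 − 189 + 12 = 43.

43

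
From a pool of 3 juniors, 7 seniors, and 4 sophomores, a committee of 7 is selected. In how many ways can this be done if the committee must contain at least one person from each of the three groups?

2982

With no constraint there are C(14,7) = 3432 possible selections.
Selections missing a whole group: no juniors → C(11,7) = 330; no seniors → C(7,7) = 1; no sophomores → C(10,7) = 120.
Add back selections omitting two groups (i.e. drawn from a single group): C(3,7) + C(7,7) + C(4,7) = 1.
By inclusion–exclusion: 3432 − 451 + 1 = 2982.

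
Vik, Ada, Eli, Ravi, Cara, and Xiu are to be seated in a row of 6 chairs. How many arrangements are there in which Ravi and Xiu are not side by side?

480

There are 6! = 720 arrangements in all. If Ravi and Xiu are adjacent, merging them into one block gives 2·(5)! = 240 arrangements.
Complementary counting: 720 − 240 = 480.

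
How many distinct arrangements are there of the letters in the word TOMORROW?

3360

Letter multiplicities in TOMORROW: M×1, O×3, R×2, T×1, W×1.
So there are 8! / (3!·2!) = 3360 distinguishable arrangements.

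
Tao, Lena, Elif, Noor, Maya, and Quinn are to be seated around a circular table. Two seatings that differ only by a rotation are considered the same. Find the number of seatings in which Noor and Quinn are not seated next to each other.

72

All circular seatings of 6 people number (5)! = 120.
Seatings with Noor beside Quinn: treat them as a block with 2 internal orders, giving 2 × (4)! = 48.
Subtracting, 120 − 48 = 72.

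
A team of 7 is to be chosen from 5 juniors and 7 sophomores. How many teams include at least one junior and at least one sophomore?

791

Total 7-person selections from all 12: C(12,7) = 792.
Selections missing a whole group: no juniors → C(7,7) = 1; no sophomores → C(5,7) = 0.
Both groups omitted at once is impossible, so 792 − 1 = 791.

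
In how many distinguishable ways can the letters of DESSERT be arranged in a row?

DESSERT has 7 letters with E appearing twice and S appearing twice.
Dividing 7! = 5040 by 2!·2! = 4 for the repeated letters gives 1260.

1260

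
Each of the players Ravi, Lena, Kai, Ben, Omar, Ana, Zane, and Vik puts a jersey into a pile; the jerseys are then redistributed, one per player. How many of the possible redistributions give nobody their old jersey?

14833

Let Aᵢ be the assignments in which player i gets their old jersey. We want the size of the complement of A₁∪…∪A_8.
By inclusion–exclusion this is Σ_{j=0}^{8} (−1)^j C(8,j)·(8−j)!.
Computing: 40320 − 40320 + 20160 − 6720 + 1680 − 336 + 56 − 8 + 1 = 14833.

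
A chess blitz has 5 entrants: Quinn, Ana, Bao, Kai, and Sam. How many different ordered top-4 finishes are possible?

There are 5 choices for 1st place, 4 for 2nd, and so on down to 2 for position 4.
That gives 5 × 4 × 3 × 2 = 120.

120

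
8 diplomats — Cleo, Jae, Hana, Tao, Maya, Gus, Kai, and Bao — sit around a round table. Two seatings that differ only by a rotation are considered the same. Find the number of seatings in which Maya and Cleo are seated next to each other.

Treat {Maya, Cleo} as one unit (2 internal orders) and seat the resulting 7 units around the table: (6)! circular arrangements.
So 2 × (6)! = 2 × 720 = 1440.

1440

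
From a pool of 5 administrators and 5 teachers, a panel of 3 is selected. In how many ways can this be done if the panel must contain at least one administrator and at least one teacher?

100

Unrestricted: C(10,3) = 120 ways to pick any 3 of the 10.
Selections missing a whole group: no administrators → C(5,3) = 10; no teachers → C(5,3) = 10.
Both groups omitted at once is impossible, so 120 − 20 = 100.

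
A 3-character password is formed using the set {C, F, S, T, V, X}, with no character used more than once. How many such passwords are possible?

Choose and order 3 of the 6 symbols: the first character has 6 options, the next 5, then 4.
6 × 5 × 4 = 120.

120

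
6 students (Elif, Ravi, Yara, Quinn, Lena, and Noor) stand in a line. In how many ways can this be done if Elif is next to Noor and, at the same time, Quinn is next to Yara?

Treat {Elif,Noor} as one block (2 orders) and {Quinn,Yara} as another (2 orders).
That leaves 4 units to arrange: 2 × 2 × 4! = 4 × 24 = 96.

96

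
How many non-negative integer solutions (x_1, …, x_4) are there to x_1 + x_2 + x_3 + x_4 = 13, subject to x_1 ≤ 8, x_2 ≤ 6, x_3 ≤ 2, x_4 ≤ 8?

Ignoring the caps, the number of non-negative solutions to x_1+…+x_4 = 13 is C(16,3) = 560.
Subtract solutions that violate a single cap (substitute x_i' = x_i − (cap_i+1)): x_1 ≥ 9 gives C(7,3) = 35; x_2 ≥ 7 gives C(9,3) = 84; x_3 ≥ 3 gives C(13,3) = 286; x_4 ≥ 9 gives C(7,3) = 35. Together 440.
Add back pairs where two caps are both exceeded: 0 + 4 + 0 + 20 + 0 + 4 = 28.
By inclusion–exclusion the count is 560 − 440 + 28 = 148.

148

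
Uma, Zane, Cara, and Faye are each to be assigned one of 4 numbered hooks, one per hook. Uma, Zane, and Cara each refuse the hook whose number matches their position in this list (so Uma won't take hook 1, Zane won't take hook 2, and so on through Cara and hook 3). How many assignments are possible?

11

Let Aᵢ (for i ∈ {1, 2, 3}) be the placements that put person i in their forbidden hook. Any j of these fix j positions, leaving (4−j)! ways to fill the rest, and there are C(3,j) ways to pick which j.
By inclusion–exclusion, the number of valid placements is Σ_{j=0}^{3} (−1)^j C(3,j)·(4−j)!.
Computing: 24 − 18 + 6 − 1 = 11.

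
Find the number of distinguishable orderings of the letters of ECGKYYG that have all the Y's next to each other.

Treat the 2 copies of Y as a single block. The multiset to arrange is then {YY, C, E, G, G, K}, 6 items in all.
That gives (6)!/(2!) = 360 arrangements.

360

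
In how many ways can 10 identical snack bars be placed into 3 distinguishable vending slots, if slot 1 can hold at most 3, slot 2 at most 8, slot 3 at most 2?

Without the upper bounds there are C(12,2) = 66 ways to split 10 among 3 vending slots.
Subtract solutions that violate a single cap (substitute x_i' = x_i − (cap_i+1)): x_1 ≥ 4 gives C(8,2) = 28; x_2 ≥ 9 gives C(3,2) = 3; x_3 ≥ 3 gives C(9,2) = 36. Together 67.
Add back pairs where two caps are both exceeded: 0 + 10 + 0 = 10.
By inclusion–exclusion the count is 66 − 67 + 10 = 9.

9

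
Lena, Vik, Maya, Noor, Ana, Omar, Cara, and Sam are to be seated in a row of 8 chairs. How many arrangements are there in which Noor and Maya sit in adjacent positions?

Place the 6 others and the Noor-Maya pair as 7 objects in a line; the pair has 2 internal arrangements.
So the count is 2·(7)! = 10080.

10080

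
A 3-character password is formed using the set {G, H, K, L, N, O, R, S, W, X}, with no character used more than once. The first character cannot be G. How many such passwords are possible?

The first character has 10−1 = 9 choices (anything except G).
The remaining 2 characters are filled from the other 9 symbols without repetition: 9 × 8 = 72.
Total: 9 × 72 = 648.

648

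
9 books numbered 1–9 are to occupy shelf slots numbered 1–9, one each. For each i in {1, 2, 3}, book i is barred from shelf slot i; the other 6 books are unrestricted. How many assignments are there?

256320

Let Aᵢ (for i ∈ {1, 2, 3}) be the placements that put book i in its forbidden shelf slot. Any j of these fix j positions, leaving (9−j)! ways to fill the rest, and there are C(3,j) ways to pick which j.
By inclusion–exclusion, the number of valid placements is Σ_{j=0}^{3} (−1)^j C(3,j)·(9−j)!.
Computing: 362880 − 120960 + 15120 − 720 = 256320.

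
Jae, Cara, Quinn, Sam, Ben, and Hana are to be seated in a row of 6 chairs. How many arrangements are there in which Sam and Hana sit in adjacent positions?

Treat {Sam, Hana} as a single unit. There are 5 units to order, and the pair itself can be ordered 2 ways.
So the count is 2·(5)! = 240.

240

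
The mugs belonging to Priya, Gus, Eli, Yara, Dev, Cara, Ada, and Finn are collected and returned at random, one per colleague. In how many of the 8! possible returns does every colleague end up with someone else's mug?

14833

Let Aᵢ be the assignments in which colleague i gets their own mug. We want the size of the complement of A₁∪…∪A_8.
By inclusion–exclusion this is Σ_{j=0}^{8} (−1)^j C(8,j)·(8−j)!.
Computing: 40320 − 40320 + 20160 − 6720 + 1680 − 336 + 56 − 8 + 1 = 14833.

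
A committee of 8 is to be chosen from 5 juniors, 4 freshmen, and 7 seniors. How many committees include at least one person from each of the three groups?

12201

Unrestricted: C(16,8) = 12870 ways to pick any 8 of the 16.
Selections missing a whole group: no juniors → C(11,8) = 165; no freshmen → C(12,8) = 495; no seniors → C(9,8) = 9.
Add back selections omitting two groups (i.e. drawn from a single group): C(5,8) + C(4,8) + C(7,8) = 0.
By inclusion–exclusion: 12870 − 669 + 0 = 12201.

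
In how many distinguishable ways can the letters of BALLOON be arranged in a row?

1260

BALLOON has 7 letters with L appearing twice and O appearing twice.
Dividing 7! = 5040 by 2!·2! = 4 for the repeated letters gives 1260.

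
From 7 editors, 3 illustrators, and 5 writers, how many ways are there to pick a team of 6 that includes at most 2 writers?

3570

Split by how many writers are chosen (0 through 2).
Sum: C(5,0)·C(10,6) + C(5,1)·C(10,5) + C(5,2)·C(10,4) = 210 + 1260 + 2100 = 3570.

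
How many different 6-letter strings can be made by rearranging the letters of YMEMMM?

30

The 6 letters of YMEMMM have repeats: M appearing 4 times.
The number of distinct arrangements is 6!/(4!) = 720/24 = 30.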